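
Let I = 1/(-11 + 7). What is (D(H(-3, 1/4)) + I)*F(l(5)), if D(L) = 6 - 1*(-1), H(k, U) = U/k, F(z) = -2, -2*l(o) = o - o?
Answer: -27/2 ≈ -13.500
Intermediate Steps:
l(o) = 0 (l(o) = -(o - o)/2 = -1/2*0 = 0)
D(L) = 7 (D(L) = 6 + 1 = 7)
I = -1/4 (I = 1/(-4) = -1/4 ≈ -0.25000)
(D(H(-3, 1/4)) + I)*F(l(5)) = (7 - 1/4)*(-2) = (27/4)*(-2) = -27/2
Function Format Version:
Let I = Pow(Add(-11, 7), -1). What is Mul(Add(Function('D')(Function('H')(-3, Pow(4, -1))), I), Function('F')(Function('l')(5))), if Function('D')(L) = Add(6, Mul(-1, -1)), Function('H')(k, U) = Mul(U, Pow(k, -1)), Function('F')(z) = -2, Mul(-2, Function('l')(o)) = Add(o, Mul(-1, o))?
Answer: Rational(-27, 2) ≈ -13.500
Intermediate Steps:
Function('l')(o) = 0 (Function('l')(o) = Mul(Rational(-1, 2), Add(o, Mul(-1, o))) = Mul(Rational(-1, 2), 0) = 0)
Function('D')(L) = 7 (Function('D')(L) = Add(6, 1) = 7)
I = Rational(-1, 4) (I = Pow(-4, -1) = Rational(-1, 4) ≈ -0.25000)
Mul(Add(Function('D')(Function('H')(-3, Pow(4, -1))), I), Function('F')(Function('l')(5))) = Mul(Add(7, Rational(-1, 4)), -2) = Mul(Rational(27, 4), -2) = Rational(-27, 2)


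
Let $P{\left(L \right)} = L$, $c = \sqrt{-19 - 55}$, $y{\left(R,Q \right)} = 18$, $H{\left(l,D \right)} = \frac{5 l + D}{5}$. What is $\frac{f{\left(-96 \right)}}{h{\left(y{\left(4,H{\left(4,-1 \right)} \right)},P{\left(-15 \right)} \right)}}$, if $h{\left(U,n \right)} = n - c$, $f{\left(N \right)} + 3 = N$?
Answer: $\frac{1485}{299} - \frac{99 i \sqrt{74}}{299} \approx 4.9666 - 2.8483 i$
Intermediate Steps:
$f{\left(N \right)} = -3 + N$
$H{\left(l,D \right)} = l + \frac{D}{5}$ ($H{\left(l,D \right)} = \left(D + 5 l\right) \frac{1}{5} = l + \frac{D}{5}$)
$c = i \sqrt{74}$ ($c = \sqrt{-74} = i \sqrt{74} \approx 8.6023 i$)
$h{\left(U,n \right)} = n - i \sqrt{74}$
$\frac{f{\left(-96 \right)}}{h{\left(y{\left(4,H{\left(4,-1 \right)} \right)},P{\left(-15 \right)} \right)}} = \frac{-3 - 96}{-15 - i \sqrt{74}} = - \frac{99}{-15 - i \sqrt{74}}$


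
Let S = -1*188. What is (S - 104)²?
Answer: 85264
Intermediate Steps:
S = -188
(S - 104)² = (-188 - 104)² = (-292)² = 85264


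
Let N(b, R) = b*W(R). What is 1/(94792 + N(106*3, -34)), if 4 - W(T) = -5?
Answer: 1/97654 ≈ 1.0240e-5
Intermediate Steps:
W(T) = 9 (W(T) = 4 - 1*(-5) = 4 + 5 = 9)
N(b, R) = 9*b (N(b, R) = b*9 = 9*b)
1/(94792 + N(106*3, -34)) = 1/(94792 + 9*(106*3)) = 1/(94792 + 9*318) = 1/(94792 + 2862) = 1/97654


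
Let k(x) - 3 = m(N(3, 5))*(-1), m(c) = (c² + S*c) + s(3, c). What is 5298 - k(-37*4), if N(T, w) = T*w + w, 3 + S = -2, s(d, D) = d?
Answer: 5598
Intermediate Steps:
S = -5 (S = -3 - 2 = -5)
N(T, w) = w + T*w
m(c) = 3 + c² - 5*c (m(c) = (c² - 5*c) + 3 = 3 + c² - 5*c)
k(x) = -300 (k(x) = 3 + (3 + (5*(1 + 3))² - 25*(1 + 3))*(-1) = 3 + (3 + (5*4)² - 25*4)*(-1) = 3 + (3 + 20² - 5*20)*(-1) = 3 + (3 + 400 - 100)*(-1) = 3 + 303*(-1) = 3 - 303 = -300)
5298 - k(-37*4) = 5298 - 1*(-300) = 5298 + 300 = 5598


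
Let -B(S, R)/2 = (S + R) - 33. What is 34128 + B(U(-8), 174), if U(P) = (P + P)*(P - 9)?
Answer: 33302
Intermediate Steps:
U(P) = 2*P*(-9 + P) (U(P) = (2*P)*(-9 + P) = 2*P*(-9 + P))
B(S, R) = 66 - 2*R - 2*S (B(S, R) = -2*((S + R) - 33) = -2*((R + S) - 33) = -2*(-33 + R + S) = 66 - 2*R - 2*S)
34128 + B(U(-8), 174) = 34128 + (66 - 2*174 - 4*(-8)*(-9 - 8)) = 34128 + (66 - 348 - 4*(-8)*(-17)) = 34128 + (66 - 348 - 2*272) = 34128 + (66 - 348 - 544) = 34128 - 826 = 33302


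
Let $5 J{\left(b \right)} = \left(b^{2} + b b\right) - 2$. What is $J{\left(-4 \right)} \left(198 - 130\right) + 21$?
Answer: $429$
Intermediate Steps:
$J{\left(b \right)} = - \frac{2}{5} + \frac{2 b^{2}}{5}$ ($J{\left(b \right)} = \frac{\left(b^{2} + b b\right) - 2}{5} = \frac{\left(b^{2} + b^{2}\right) - 2}{5} = \frac{2 b^{2} - 2}{5} = \frac{-2 + 2 b^{2}}{5} = - \frac{2}{5} + \frac{2 b^{2}}{5}$)
$J{\left(-4 \right)} \left(198 - 130\right) + 21 = \left(- \frac{2}{5} + \frac{2 \left(-4\right)^{2}}{5}\right) \left(198 - 130\right) + 21 = \left(- \frac{2}{5} + \frac{2}{5} \cdot 16\right) 68 + 21 = \left(- \frac{2}{5} + \frac{32}{5}\right) 68 + 21 = 6 \cdot 68 + 21 = 408 + 21 = 429$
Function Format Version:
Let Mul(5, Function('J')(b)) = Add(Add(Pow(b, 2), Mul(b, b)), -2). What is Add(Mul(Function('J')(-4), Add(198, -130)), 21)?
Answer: 429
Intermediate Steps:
Function('J')(b) = Add(Rational(-2, 5), Mul(Rational(2, 5), Pow(b, 2))) (Function('J')(b) = Mul(Rational(1, 5), Add(Add(Pow(b, 2), Mul(b, b)), -2)) = Mul(Rational(1, 5), Add(Add(Pow(b, 2), Pow(b, 2)), -2)) = Mul(Rational(1, 5), Add(Mul(2, Pow(b, 2)), -2)) = Mul(Rational(1, 5), Add(-2, Mul(2, Pow(b, 2)))) = Add(Rational(-2, 5), Mul(Rational(2, 5), Pow(b, 2))))
Add(Mul(Function('J')(-4), Add(198, -130)), 21) = Add(Mul(Add(Rational(-2, 5), Mul(Rational(2, 5), Pow(-4, 2))), Add(198, -130)), 21) = Add(Mul(Add(Rational(-2, 5), Mul(Rational(2, 5), 16)), 68), 21) = Add(Mul(Add(Rational(-2, 5), Rational(32, 5)), 68), 21) = Add(Mul(6, 68), 21) = Add(408, 21) = 429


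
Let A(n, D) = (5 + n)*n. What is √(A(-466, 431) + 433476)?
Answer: √648302 ≈ 805.17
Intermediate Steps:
A(n, D) = n*(5 + n)
√(A(-466, 431) + 433476) = √(-466*(5 - 466) + 433476) = √(-466*(-461) + 433476) = √(214826 + 433476) = √648302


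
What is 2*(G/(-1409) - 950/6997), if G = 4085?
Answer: -59842590/9858773 ≈ -6.0700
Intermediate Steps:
2*(G/(-1409) - 950/6997) = 2*(4085/(-1409) - 950/6997) = 2*(4085*(-1/1409) - 950*1/6997) = 2*(-4085/1409 - 950/6997) = 2*(-29921295/9858773) = -59842590/9858773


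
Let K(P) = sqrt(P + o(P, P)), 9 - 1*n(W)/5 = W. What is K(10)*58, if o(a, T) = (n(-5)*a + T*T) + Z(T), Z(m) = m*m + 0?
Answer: 58*sqrt(910) ≈ 1749.6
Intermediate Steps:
n(W) = 45 - 5*W
Z(m) = m**2 (Z(m) = m**2 + 0 = m**2)
o(a, T) = 2*T**2 + 70*a (o(a, T) = ((45 - 5*(-5))*a + T*T) + T**2 = ((45 + 25)*a + T**2) + T**2 = (70*a + T**2) + T**2 = (T**2 + 70*a) + T**2 = 2*T**2 + 70*a)
K(P) = sqrt(2*P**2 + 71*P) (K(P) = sqrt(P + (2*P**2 + 70*P)) = sqrt(2*P**2 + 71*P))
K(10)*58 = sqrt(10*(71 + 2*10))*58 = sqrt(10*(71 + 20))*58 = sqrt(10*91)*58 = sqrt(910)*58 = 58*sqrt(910)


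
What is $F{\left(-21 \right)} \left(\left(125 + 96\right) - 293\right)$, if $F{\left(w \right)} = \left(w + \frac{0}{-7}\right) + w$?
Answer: $3024$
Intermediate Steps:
$F{\left(w \right)} = 2 w$ ($F{\left(w \right)} = \left(w + 0 \left(- \frac{1}{7}\right)\right) + w = \left(w + 0\right) + w = w + w = 2 w$)
$F{\left(-21 \right)} \left(\left(125 + 96\right) - 293\right) = 2 \left(-21\right) \left(\left(125 + 96\right) - 293\right) = - 42 \left(221 - 293\right) = \left(-42\right) \left(-72\right) = 3024$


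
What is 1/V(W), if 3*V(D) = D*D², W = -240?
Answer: -1/4608000 ≈ -2.1701e-7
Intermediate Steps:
V(D) = D³/3 (V(D) = (D*D²)/3 = D³/3)
1/V(W) = 1/((⅓)*(-240)³) = 1/((⅓)*(-13824000)) = 1/(-4608000) = -1/4608000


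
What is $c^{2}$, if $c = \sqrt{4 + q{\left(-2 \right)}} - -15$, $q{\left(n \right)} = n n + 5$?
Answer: $\left(15 + \sqrt{13}\right)^{2} \approx 346.17$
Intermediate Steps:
$q{\left(n \right)} = 5 + n^{2}$ ($q{\left(n \right)} = n^{2} + 5 = 5 + n^{2}$)
$c = 15 + \sqrt{13}$ ($c = \sqrt{4 + \left(5 + \left(-2\right)^{2}\right)} - -15 = \sqrt{4 + \left(5 + 4\right)} + 15 = \sqrt{4 + 9} + 15 = \sqrt{13} + 15 = 15 + \sqrt{13} \approx 18.606$)
$c^{2} = \left(15 + \sqrt{13}\right)^{2}$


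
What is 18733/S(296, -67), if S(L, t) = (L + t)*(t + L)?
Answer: 18733/52441 ≈ 0.35722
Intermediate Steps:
S(L, t) = (L + t)**2 (S(L, t) = (L + t)*(L + t) = (L + t)**2)
18733/S(296, -67) = 18733/((296 - 67)**2) = 18733/(229**2) = 18733/52441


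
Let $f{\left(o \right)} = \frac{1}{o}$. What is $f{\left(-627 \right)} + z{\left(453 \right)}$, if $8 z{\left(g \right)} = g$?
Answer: $\frac{284023}{5016} \approx 56.623$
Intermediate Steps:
$z{\left(g \right)} = \frac{g}{8}$
$f{\left(-627 \right)} + z{\left(453 \right)} = \frac{1}{-627} + \frac{1}{8} \cdot 453 = - \frac{1}{627} + \frac{453}{8} = \frac{284023}{5016}$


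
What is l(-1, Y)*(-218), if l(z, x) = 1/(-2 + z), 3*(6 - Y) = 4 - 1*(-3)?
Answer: 218/3 ≈ 72.667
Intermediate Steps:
Y = 11/3 (Y = 6 - (4 - 1*(-3))/3 = 6 - (4 + 3)/3 = 6 - 1/3*7 = 6 - 7/3 = 11/3 ≈ 3.6667)
l(-1, Y)*(-218) = -218/(-2 - 1) = -218/(-3) = -1/3*(-218) = 218/3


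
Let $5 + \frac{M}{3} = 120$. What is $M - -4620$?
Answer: $4965$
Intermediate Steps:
$M = 345$ ($M = -15 + 3 \cdot 120 = -15 + 360 = 345$)
$M - -4620 = 345 - -4620 = 345 + 4620 = 4965$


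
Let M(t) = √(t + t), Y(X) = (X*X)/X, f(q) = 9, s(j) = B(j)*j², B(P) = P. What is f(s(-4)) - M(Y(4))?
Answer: 9 - 2*√2 ≈ 6.1716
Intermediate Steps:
s(j) = j³ (s(j) = j*j² = j³)
Y(X) = X (Y(X) = X²/X = X)
M(t) = √2*√t (M(t) = √(2*t) = √2*√t)
f(s(-4)) - M(Y(4)) = 9 - √2*√4 = 9 - √2*2 = 9 - 2*√2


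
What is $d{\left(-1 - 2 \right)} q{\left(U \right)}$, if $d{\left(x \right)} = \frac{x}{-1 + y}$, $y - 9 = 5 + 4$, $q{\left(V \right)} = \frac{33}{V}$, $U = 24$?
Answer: $- \frac{33}{136} \approx -0.24265$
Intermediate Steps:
$y = 18$ ($y = 9 + \left(5 + 4\right) = 9 + 9 = 18$)
$d{\left(x \right)} = \frac{x}{17}$ ($d{\left(x \right)} = \frac{x}{-1 + 18} = \frac{x}{17}$)
$d{\left(-1 - 2 \right)} q{\left(U \right)} = \frac{-1 - 2}{17} \cdot \frac{33}{24} = \frac{-1 - 2}{17} \cdot 33 \cdot \frac{1}{24} = \frac{1}{17} \left(-3\right) \frac{11}{8} = \left(- \frac{3}{17}\right) \frac{11}{8} = - \frac{33}{136}$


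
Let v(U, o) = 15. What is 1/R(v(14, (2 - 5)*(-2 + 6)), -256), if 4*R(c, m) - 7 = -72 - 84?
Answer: -4/149 ≈ -0.026846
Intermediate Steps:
R(c, m) = -149/4 (R(c, m) = 7/4 + (-72 - 84)/4 = 7/4 + (¼)*(-156) = 7/4 - 39 = -149/4)
1/R(v(14, (2 - 5)*(-2 + 6)), -256) = 1/(-149/4) = -4/149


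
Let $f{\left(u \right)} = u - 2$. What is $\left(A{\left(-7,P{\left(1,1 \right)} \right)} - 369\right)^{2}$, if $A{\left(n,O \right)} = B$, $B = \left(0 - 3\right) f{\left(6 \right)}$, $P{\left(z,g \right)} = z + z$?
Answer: $145161$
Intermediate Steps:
$P{\left(z,g \right)} = 2 z$
$f{\left(u \right)} = -2 + u$ ($f{\left(u \right)} = u - 2 = -2 + u$)
$B = -12$ ($B = \left(0 - 3\right) \left(-2 + 6\right) = \left(-3\right) 4 = -12$)
$A{\left(n,O \right)} = -12$
$\left(A{\left(-7,P{\left(1,1 \right)} \right)} - 369\right)^{2} = \left(-12 - 369\right)^{2} = \left(-381\right)^{2} = 145161$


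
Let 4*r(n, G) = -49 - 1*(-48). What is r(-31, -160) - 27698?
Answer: -110793/4 ≈ -27698.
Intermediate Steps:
r(n, G) = -1/4 (r(n, G) = (-49 - 1*(-48))/4 = (-49 + 48)/4 = (1/4)*(-1) = -1/4)
r(-31, -160) - 27698 = -1/4 - 27698 = -110793/4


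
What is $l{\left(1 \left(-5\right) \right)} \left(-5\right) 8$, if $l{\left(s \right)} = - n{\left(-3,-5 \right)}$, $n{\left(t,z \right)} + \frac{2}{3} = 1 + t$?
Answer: $- \frac{320}{3} \approx -106.67$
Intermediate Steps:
$n{\left(t,z \right)} = \frac{1}{3} + t$ ($n{\left(t,z \right)} = - \frac{2}{3} + \left(1 + t\right) = \frac{1}{3} + t$)
$l{\left(s \right)} = \frac{8}{3}$ ($l{\left(s \right)} = - (\frac{1}{3} - 3) = \left(-1\right) \left(- \frac{8}{3}\right) = \frac{8}{3}$)
$l{\left(1 \left(-5\right) \right)} \left(-5\right) 8 = \frac{8}{3} \left(-5\right) 8 = \left(- \frac{40}{3}\right) 8 = - \frac{320}{3}$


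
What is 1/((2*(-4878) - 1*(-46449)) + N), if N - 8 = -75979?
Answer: -1/39278 ≈ -2.5460e-5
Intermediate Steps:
N = -75971 (N = 8 - 75979 = -75971)
1/((2*(-4878) - 1*(-46449)) + N) = 1/((2*(-4878) - 1*(-46449)) - 75971) = 1/((-9756 + 46449) - 75971) = 1/(36693 - 75971) = 1/(-39278) = -1/39278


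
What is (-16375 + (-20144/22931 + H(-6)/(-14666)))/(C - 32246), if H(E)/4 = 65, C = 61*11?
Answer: 917885482869/1769810567075 ≈ 0.51863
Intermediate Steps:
C = 671
H(E) = 260 (H(E) = 4*65 = 260)
(-16375 + (-20144/22931 + H(-6)/(-14666)))/(C - 32246) = (-16375 + (-20144/22931 + 260/(-14666)))/(671 - 32246) = (-16375 + (-20144*1/22931 + 260*(-1/14666)))/(-31575) = (-16375 + (-20144/22931 - 130/7333))*(-1/31575) = (-16375 - 150696982/168153023)*(-1/31575) = -2753656448607/168153023*(-1/31575) = 917885482869/1769810567075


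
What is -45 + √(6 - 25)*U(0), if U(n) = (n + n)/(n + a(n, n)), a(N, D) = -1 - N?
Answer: -45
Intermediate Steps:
U(n) = -2*n (U(n) = (n + n)/(n + (-1 - n)) = (2*n)/(-1) = (2*n)*(-1) = -2*n)
-45 + √(6 - 25)*U(0) = -45 + √(6 - 25)*(-2*0) = -45 + √(-19)*0 = -45 + (I*√19)*0 = -45 + 0 = -45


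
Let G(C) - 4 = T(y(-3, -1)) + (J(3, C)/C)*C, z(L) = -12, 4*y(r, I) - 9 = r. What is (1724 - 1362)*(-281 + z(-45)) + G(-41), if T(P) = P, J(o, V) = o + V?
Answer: -212197/2 ≈ -1.0610e+5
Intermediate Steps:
J(o, V) = V + o
y(r, I) = 9/4 + r/4
G(C) = 17/2 + C (G(C) = 4 + ((9/4 + (¼)*(-3)) + ((C + 3)/C)*C) = 4 + ((9/4 - ¾) + ((3 + C)/C)*C) = 4 + (3/2 + ((3 + C)/C)*C) = 4 + (3/2 + (3 + C)) = 4 + (9/2 + C) = 17/2 + C)
(1724 - 1362)*(-281 + z(-45)) + G(-41) = (1724 - 1362)*(-281 - 12) + (17/2 - 41) = 362*(-293) - 65/2 = -106066 - 65/2 = -212197/2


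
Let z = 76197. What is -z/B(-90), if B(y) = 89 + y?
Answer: 76197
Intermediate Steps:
-z/B(-90) = -76197/(89 - 90) = -76197/(-1) = -76197*(-1) = -1*(-76197) = 76197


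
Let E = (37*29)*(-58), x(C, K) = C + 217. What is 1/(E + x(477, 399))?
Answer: -1/61540 ≈ -1.6250e-5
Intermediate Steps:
x(C, K) = 217 + C
E = -62234 (E = 1073*(-58) = -62234)
1/(E + x(477, 399)) = 1/(-62234 + (217 + 477)) = 1/(-62234 + 694) = 1/(-61540) = -1/61540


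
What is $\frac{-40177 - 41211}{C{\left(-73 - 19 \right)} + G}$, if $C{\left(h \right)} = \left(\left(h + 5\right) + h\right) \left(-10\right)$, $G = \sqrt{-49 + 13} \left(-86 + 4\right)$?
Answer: $- \frac{36421130}{861541} - \frac{10010724 i}{861541} \approx -42.274 - 11.62 i$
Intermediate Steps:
$G = - 492 i$ ($G = \sqrt{-36} \left(-82\right) = 6 i \left(-82\right) = - 492 i \approx - 492.0 i$)
$C{\left(h \right)} = -50 - 20 h$ ($C{\left(h \right)} = \left(\left(5 + h\right) + h\right) \left(-10\right) = \left(5 + 2 h\right) \left(-10\right) = -50 - 20 h$)
$\frac{-40177 - 41211}{C{\left(-73 - 19 \right)} + G} = \frac{-40177 - 41211}{\left(-50 - 20 \left(-73 - 19\right)\right) - 492 i} = - \frac{81388}{\left(-50 - -1840\right) - 492 i} = - \frac{81388}{\left(-50 + 1840\right) - 492 i} = - \frac{81388}{1790 - 492 i} = - 81388 \frac{1790 + 492 i}{3446164} = - \frac{20347 \left(1790 + 492 i\right)}{861541}$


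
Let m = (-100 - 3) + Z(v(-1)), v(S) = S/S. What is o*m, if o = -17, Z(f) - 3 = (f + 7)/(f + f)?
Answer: 1632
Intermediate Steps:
v(S) = 1
Z(f) = 3 + (7 + f)/(2*f) (Z(f) = 3 + (f + 7)/(f + f) = 3 + (7 + f)/((2*f)) = 3 + (7 + f)*(1/(2*f)) = 3 + (7 + f)/(2*f))
m = -96 (m = (-100 - 3) + (7/2)*(1 + 1)/1 = -103 + (7/2)*1*2 = -103 + 7 = -96)
o*m = -17*(-96) = 1632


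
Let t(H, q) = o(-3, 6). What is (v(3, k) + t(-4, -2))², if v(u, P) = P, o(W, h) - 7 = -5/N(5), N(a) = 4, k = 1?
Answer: 729/16 ≈ 45.563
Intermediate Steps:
o(W, h) = 23/4 (o(W, h) = 7 - 5/4 = 23/4)
t(H, q) = 23/4
(v(3, k) + t(-4, -2))² = (1 + 23/4)² = (27/4)² = 729/16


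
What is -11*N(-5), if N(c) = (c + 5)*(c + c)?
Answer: 0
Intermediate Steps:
N(c) = 2*c*(5 + c) (N(c) = (5 + c)*(2*c) = 2*c*(5 + c))
-11*N(-5) = -22*(-5)*(5 - 5) = -22*(-5)*0 = -11*0 = 0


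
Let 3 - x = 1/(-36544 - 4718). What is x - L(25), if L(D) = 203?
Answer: -8252399/41262 ≈ -200.00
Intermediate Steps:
x = 123787/41262 (x = 3 - 1/(-36544 - 4718) = 3 - 1/(-41262) = 3 - 1*(-1/41262) = 3 + 1/41262 = 123787/41262 ≈ 3.0000)
x - L(25) = 123787/41262 - 1*203 = 123787/41262 - 203 = -8252399/41262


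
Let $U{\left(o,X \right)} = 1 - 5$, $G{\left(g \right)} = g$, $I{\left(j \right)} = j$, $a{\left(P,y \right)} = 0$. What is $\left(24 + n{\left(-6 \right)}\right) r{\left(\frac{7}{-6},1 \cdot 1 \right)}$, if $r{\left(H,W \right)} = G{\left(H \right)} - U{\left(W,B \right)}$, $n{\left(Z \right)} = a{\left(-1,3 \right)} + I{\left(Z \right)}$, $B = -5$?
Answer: $51$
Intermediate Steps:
$U{\left(o,X \right)} = -4$
$n{\left(Z \right)} = Z$ ($n{\left(Z \right)} = 0 + Z = Z$)
$r{\left(H,W \right)} = 4 + H$ ($r{\left(H,W \right)} = H - -4 = H + 4 = 4 + H$)
$\left(24 + n{\left(-6 \right)}\right) r{\left(\frac{7}{-6},1 \cdot 1 \right)} = \left(24 - 6\right) \left(4 + \frac{7}{-6}\right) = 18 \left(4 + 7 \left(- \frac{1}{6}\right)\right) = 18 \left(4 - \frac{7}{6}\right) = 18 \cdot \frac{17}{6} = 51$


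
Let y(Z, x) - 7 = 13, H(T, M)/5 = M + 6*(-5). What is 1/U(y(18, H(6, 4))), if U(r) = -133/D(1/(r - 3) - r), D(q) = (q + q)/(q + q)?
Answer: -1/133 ≈ -0.0075188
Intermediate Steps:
H(T, M) = -150 + 5*M (H(T, M) = 5*(M + 6*(-5)) = 5*(M - 30) = 5*(-30 + M) = -150 + 5*M)
y(Z, x) = 20 (y(Z, x) = 7 + 13 = 20)
D(q) = 1 (D(q) = (2*q)/((2*q)) = (2*q)*(1/(2*q)) = 1)
U(r) = -133 (U(r) = -133/1 = -133*1 = -133)
1/U(y(18, H(6, 4))) = 1/(-133) = -1/133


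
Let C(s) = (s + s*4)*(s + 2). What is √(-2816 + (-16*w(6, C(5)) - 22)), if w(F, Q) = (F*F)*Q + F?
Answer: 3*I*√11526 ≈ 322.08*I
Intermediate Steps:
C(s) = 5*s*(2 + s) (C(s) = (s + 4*s)*(2 + s) = (5*s)*(2 + s) = 5*s*(2 + s))
w(F, Q) = F + Q*F² (w(F, Q) = F²*Q + F = Q*F² + F = F + Q*F²)
√(-2816 + (-16*w(6, C(5)) - 22)) = √(-2816 + (-96*(1 + 6*(5*5*(2 + 5))) - 22)) = √(-2816 + (-96*(1 + 6*(5*5*7)) - 22)) = √(-2816 + (-96*(1 + 6*175) - 22)) = √(-2816 + (-96*(1 + 1050) - 22)) = √(-2816 + (-96*1051 - 22)) = √(-2816 + (-16*6306 - 22)) = √(-2816 + (-100896 - 22)) = √(-2816 - 100918) = √(-103734) = 3*I*√11526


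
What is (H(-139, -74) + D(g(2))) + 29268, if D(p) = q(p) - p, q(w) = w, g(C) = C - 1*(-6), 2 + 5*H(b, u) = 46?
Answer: 146384/5 ≈ 29277.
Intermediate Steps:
H(b, u) = 44/5 (H(b, u) = -⅖ + (⅕)*46 = -⅖ + 46/5 = 44/5)
g(C) = 6 + C (g(C) = C + 6 = 6 + C)
D(p) = 0 (D(p) = p - p = 0)
(H(-139, -74) + D(g(2))) + 29268 = (44/5 + 0) + 29268 = 44/5 + 29268 = 146384/5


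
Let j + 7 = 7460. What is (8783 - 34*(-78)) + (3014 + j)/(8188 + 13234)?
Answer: 244971037/21422 ≈ 11435.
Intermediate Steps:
j = 7453 (j = -7 + 7460 = 7453)
(8783 - 34*(-78)) + (3014 + j)/(8188 + 13234) = (8783 - 34*(-78)) + (3014 + 7453)/(8188 + 13234) = (8783 + 2652) + 10467/21422 = 11435 + 10467*(1/21422) = 11435 + 10467/21422 = 244971037/21422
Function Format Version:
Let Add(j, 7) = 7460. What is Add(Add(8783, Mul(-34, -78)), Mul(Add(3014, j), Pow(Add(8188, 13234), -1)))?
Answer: Rational(244971037, 21422) ≈ 11435.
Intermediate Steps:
j = 7453 (j = Add(-7, 7460) = 7453)
Add(Add(8783, Mul(-34, -78)), Mul(Add(3014, j), Pow(Add(8188, 13234), -1))) = Add(Add(8783, Mul(-34, -78)), Mul(Add(3014, 7453), Pow(Add(8188, 13234), -1))) = Add(Add(8783, 2652), Mul(10467, Pow(21422, -1))) = Add(11435, Mul(10467, Rational(1, 21422))) = Add(11435, Rational(10467, 21422)) = Rational(244971037, 21422)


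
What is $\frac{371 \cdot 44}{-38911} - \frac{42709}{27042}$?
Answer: $- \frac{2103283507}{1052231262} \approx -1.9989$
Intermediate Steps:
$\frac{371 \cdot 44}{-38911} - \frac{42709}{27042} = 16324 \left(- \frac{1}{38911}\right) - \frac{42709}{27042} = - \frac{16324}{38911} - \frac{42709}{27042} = - \frac{2103283507}{1052231262}$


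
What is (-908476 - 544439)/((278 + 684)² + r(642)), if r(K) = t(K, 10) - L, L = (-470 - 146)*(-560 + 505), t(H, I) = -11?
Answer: -1452915/891553 ≈ -1.6296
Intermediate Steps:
L = 33880 (L = -616*(-55) = 33880)
r(K) = -33891 (r(K) = -11 - 1*33880 = -11 - 33880 = -33891)
(-908476 - 544439)/((278 + 684)² + r(642)) = (-908476 - 544439)/((278 + 684)² - 33891) = -1452915/(962² - 33891) = -1452915/(925444 - 33891) = -1452915/891553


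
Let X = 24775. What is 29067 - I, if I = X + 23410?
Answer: -19118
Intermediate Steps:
I = 48185 (I = 24775 + 23410 = 48185)
29067 - I = 29067 - 1*48185 = 29067 - 48185 = -19118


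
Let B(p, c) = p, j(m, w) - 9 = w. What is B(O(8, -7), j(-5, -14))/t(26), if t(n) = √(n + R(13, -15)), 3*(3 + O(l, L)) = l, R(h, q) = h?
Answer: -√39/117 ≈ -0.053376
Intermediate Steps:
j(m, w) = 9 + w
O(l, L) = -3 + l/3
t(n) = √(13 + n) (t(n) = √(n + 13) = √(13 + n))
B(O(8, -7), j(-5, -14))/t(26) = (-3 + (⅓)*8)/(√(13 + 26)) = (-3 + 8/3)/(√39) = -√39/117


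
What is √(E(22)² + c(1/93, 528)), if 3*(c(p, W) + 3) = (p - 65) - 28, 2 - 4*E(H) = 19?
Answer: I*√2204999/372 ≈ 3.9917*I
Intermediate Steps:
E(H) = -17/4 (E(H) = ½ - ¼*19 = ½ - 19/4 = -17/4)
c(p, W) = -34 + p/3 (c(p, W) = -3 + ((p - 65) - 28)/3 = -3 + ((-65 + p) - 28)/3 = -3 + (-93 + p)/3 = -3 + (-31 + p/3) = -34 + p/3)
√(E(22)² + c(1/93, 528)) = √((-17/4)² + (-34 + (⅓)/93)) = √(289/16 + (-34 + (⅓)*(1/93))) = √(289/16 + (-34 + 1/279)) = √(289/16 - 9485/279) = √(-71129/4464) = I*√2204999/372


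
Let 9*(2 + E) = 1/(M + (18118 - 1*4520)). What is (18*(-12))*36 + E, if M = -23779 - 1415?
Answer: -811743193/104364 ≈ -7778.0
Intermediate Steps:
M = -25194
E = -208729/104364 (E = -2 + 1/(9*(-25194 + (18118 - 1*4520))) = -2 + 1/(9*(-25194 + (18118 - 4520))) = -2 + 1/(9*(-25194 + 13598)) = -2 + (⅑)/(-11596) = -2 + (⅑)*(-1/11596) = -2 - 1/104364 = -208729/104364 ≈ -2.0000)
(18*(-12))*36 + E = (18*(-12))*36 - 208729/104364 = -216*36 - 208729/104364 = -7776 - 208729/104364 = -811743193/104364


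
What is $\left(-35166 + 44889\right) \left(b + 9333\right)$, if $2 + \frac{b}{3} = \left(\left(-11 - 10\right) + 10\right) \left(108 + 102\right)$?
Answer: $23306031$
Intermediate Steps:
$b = -6936$ ($b = -6 + 3 \left(\left(-11 - 10\right) + 10\right) \left(108 + 102\right) = -6 + 3 \left(-21 + 10\right) 210 = -6 + 3 \left(\left(-11\right) 210\right) = -6 + 3 \left(-2310\right) = -6 - 6930 = -6936$)
$\left(-35166 + 44889\right) \left(b + 9333\right) = \left(-35166 + 44889\right) \left(-6936 + 9333\right) = 9723 \cdot 2397 = 23306031$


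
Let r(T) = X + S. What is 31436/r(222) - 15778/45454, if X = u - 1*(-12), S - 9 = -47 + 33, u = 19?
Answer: 357120429/295451 ≈ 1208.7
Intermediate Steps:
S = -5 (S = 9 + (-47 + 33) = 9 - 14 = -5)
X = 31 (X = 19 - 1*(-12) = 19 + 12 = 31)
r(T) = 26 (r(T) = 31 - 5 = 26)
31436/r(222) - 15778/45454 = 31436/26 - 15778/45454 = 31436*(1/26) - 15778*1/45454 = 15718/13 - 7889/22727 = 357120429/295451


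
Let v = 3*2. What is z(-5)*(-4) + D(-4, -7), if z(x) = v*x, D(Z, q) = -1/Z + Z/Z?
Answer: 485/4 ≈ 121.25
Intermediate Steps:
D(Z, q) = 1 - 1/Z (D(Z, q) = -1/Z + 1 = 1 - 1/Z)
v = 6
z(x) = 6*x
z(-5)*(-4) + D(-4, -7) = (6*(-5))*(-4) + (-1 - 4)/(-4) = -30*(-4) - ¼*(-5) = 120 + 5/4 = 485/4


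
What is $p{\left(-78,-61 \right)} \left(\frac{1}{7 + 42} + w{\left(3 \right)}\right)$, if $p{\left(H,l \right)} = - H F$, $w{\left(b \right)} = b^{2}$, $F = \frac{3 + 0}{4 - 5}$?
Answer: $- \frac{103428}{49} \approx -2110.8$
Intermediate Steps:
$F = -3$ ($F = \frac{3}{-1} = 3 \left(-1\right) = -3$)
$p{\left(H,l \right)} = 3 H$ ($p{\left(H,l \right)} = - H \left(-3\right) = - \left(-3\right) H = 3 H$)
$p{\left(-78,-61 \right)} \left(\frac{1}{7 + 42} + w{\left(3 \right)}\right) = 3 \left(-78\right) \left(\frac{1}{7 + 42} + 3^{2}\right) = - 234 \left(\frac{1}{49} + 9\right) = \left(-234\right) \frac{442}{49} = - \frac{103428}{49}$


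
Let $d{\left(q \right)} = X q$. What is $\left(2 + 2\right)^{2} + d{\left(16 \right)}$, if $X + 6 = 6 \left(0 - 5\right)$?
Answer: $-560$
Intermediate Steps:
$X = -36$ ($X = -6 + 6 \left(0 - 5\right) = -6 + 6 \left(-5\right) = -6 - 30 = -36$)
$d{\left(q \right)} = - 36 q$
$\left(2 + 2\right)^{2} + d{\left(16 \right)} = \left(2 + 2\right)^{2} - 576 = 4^{2} - 576 = 16 - 576 = -560$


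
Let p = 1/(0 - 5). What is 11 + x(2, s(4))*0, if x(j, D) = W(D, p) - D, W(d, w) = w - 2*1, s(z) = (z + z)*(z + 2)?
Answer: 11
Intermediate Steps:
p = -⅕ (p = 1/(-5) = -⅕ ≈ -0.20000)
s(z) = 2*z*(2 + z) (s(z) = (2*z)*(2 + z) = 2*z*(2 + z))
W(d, w) = -2 + w (W(d, w) = w - 2 = -2 + w)
x(j, D) = -11/5 - D (x(j, D) = (-2 - ⅕) - D = -11/5 - D)
11 + x(2, s(4))*0 = 11 + (-11/5 - 2*4*(2 + 4))*0 = 11 + (-11/5 - 2*4*6)*0 = 11 + (-11/5 - 1*48)*0 = 11 + (-11/5 - 48)*0 = 11 - 251/5*0 = 11 + 0 = 11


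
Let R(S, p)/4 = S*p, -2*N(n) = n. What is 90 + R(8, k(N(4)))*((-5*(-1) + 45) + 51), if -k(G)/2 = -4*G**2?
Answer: 103514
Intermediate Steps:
N(n) = -n/2
k(G) = 8*G**2 (k(G) = -(-8)*G**2 = 8*G**2)
R(S, p) = 4*S*p (R(S, p) = 4*(S*p) = 4*S*p)
90 + R(8, k(N(4)))*((-5*(-1) + 45) + 51) = 90 + (4*8*(8*(-1/2*4)**2))*((-5*(-1) + 45) + 51) = 90 + (4*8*(8*(-2)**2))*((5 + 45) + 51) = 90 + (4*8*(8*4))*(50 + 51) = 90 + (4*8*32)*101 = 90 + 1024*101 = 90 + 103424 = 103514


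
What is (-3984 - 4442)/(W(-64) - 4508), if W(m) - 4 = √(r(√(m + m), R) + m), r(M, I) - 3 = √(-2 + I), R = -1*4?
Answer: 8426/(4504 - √(-61 + I*√6)) ≈ 1.8708 + 0.0032449*I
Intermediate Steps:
R = -4
r(M, I) = 3 + √(-2 + I)
W(m) = 4 + √(3 + m + I*√6) (W(m) = 4 + √((3 + √(-2 - 4)) + m) = 4 + √((3 + √(-6)) + m) = 4 + √((3 + I*√6) + m) = 4 + √(3 + m + I*√6))
(-3984 - 4442)/(W(-64) - 4508) = (-3984 - 4442)/((4 + √(3 - 64 + I*√6)) - 4508) = -8426/((4 + √(-61 + I*√6)) - 4508) = -8426/(-4504 + √(-61 + I*√6))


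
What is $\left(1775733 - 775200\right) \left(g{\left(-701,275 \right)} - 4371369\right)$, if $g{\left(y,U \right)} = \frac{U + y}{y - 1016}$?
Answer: $- \frac{7509640653198351}{1717} \approx -4.3737 \cdot 10^{12}$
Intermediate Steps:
$g{\left(y,U \right)} = \frac{U + y}{-1016 + y}$
$\left(1775733 - 775200\right) \left(g{\left(-701,275 \right)} - 4371369\right) = \left(1775733 - 775200\right) \left(\frac{275 - 701}{-1016 - 701} - 4371369\right) = 1000533 \left(\frac{1}{-1717} \left(-426\right) - 4371369\right) = 1000533 \left(\left(- \frac{1}{1717}\right) \left(-426\right) - 4371369\right) = 1000533 \left(\frac{426}{1717} - 4371369\right) = 1000533 \left(- \frac{7505640147}{1717}\right) = - \frac{7509640653198351}{1717}$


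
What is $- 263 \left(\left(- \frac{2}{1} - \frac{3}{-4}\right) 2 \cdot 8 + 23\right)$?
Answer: $-789$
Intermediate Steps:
$- 263 \left(\left(- \frac{2}{1} - \frac{3}{-4}\right) 2 \cdot 8 + 23\right) = - 263 \left(\left(\left(-2\right) 1 - - \frac{3}{4}\right) 2 \cdot 8 + 23\right) = - 263 \left(\left(-2 + \frac{3}{4}\right) 2 \cdot 8 + 23\right) = - 263 \left(\left(- \frac{5}{4}\right) 2 \cdot 8 + 23\right) = - 263 \left(\left(- \frac{5}{2}\right) 8 + 23\right) = - 263 \left(-20 + 23\right) = \left(-263\right) 3 = -789$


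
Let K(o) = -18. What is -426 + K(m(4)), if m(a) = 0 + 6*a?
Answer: -444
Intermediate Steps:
m(a) = 6*a
-426 + K(m(4)) = -426 - 18 = -444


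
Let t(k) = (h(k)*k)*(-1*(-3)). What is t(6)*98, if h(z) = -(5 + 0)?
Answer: -8820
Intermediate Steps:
h(z) = -5 (h(z) = -1*5 = -5)
t(k) = -15*k (t(k) = (-5*k)*(-1*(-3)) = -5*k*3 = -15*k)
t(6)*98 = -15*6*98 = -90*98 = -8820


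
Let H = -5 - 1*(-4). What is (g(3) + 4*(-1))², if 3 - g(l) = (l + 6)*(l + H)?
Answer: 361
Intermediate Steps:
H = -1 (H = -5 + 4 = -1)
g(l) = 3 - (-1 + l)*(6 + l) (g(l) = 3 - (l + 6)*(l - 1) = 3 - (6 + l)*(-1 + l) = 3 - (-1 + l)*(6 + l))
(g(3) + 4*(-1))² = ((9 - 1*3² - 5*3) + 4*(-1))² = ((9 - 1*9 - 15) - 4)² = ((9 - 9 - 15) - 4)² = (-15 - 4)² = (-19)² = 361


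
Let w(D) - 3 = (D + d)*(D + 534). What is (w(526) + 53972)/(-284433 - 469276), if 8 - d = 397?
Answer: -199195/753709 ≈ -0.26429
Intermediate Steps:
d = -389 (d = 8 - 1*397 = 8 - 397 = -389)
w(D) = 3 + (-389 + D)*(534 + D) (w(D) = 3 + (D - 389)*(D + 534) = 3 + (-389 + D)*(534 + D))
(w(526) + 53972)/(-284433 - 469276) = ((-207723 + 526² + 145*526) + 53972)/(-284433 - 469276) = ((-207723 + 276676 + 76270) + 53972)/(-753709) = (145223 + 53972)*(-1/753709) = 199195*(-1/753709) = -199195/753709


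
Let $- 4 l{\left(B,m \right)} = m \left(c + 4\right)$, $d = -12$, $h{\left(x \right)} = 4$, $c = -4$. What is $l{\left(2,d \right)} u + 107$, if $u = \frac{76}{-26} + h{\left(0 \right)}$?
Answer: $107$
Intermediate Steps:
$u = \frac{14}{13}$ ($u = \frac{76}{-26} + 4 = 76 \left(- \frac{1}{26}\right) + 4 = - \frac{38}{13} + 4 = \frac{14}{13} \approx 1.0769$)
$l{\left(B,m \right)} = 0$ ($l{\left(B,m \right)} = - \frac{m \left(-4 + 4\right)}{4} = - \frac{m 0}{4} = \left(- \frac{1}{4}\right) 0 = 0$)
$l{\left(2,d \right)} u + 107 = 0 \cdot \frac{14}{13} + 107 = 0 + 107 = 107$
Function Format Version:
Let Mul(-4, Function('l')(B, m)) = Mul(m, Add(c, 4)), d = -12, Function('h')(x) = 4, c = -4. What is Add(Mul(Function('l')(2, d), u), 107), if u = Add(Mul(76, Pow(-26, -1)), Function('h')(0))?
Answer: 107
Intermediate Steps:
u = Rational(14, 13) (u = Add(Mul(76, Pow(-26, -1)), 4) = Add(Mul(76, Rational(-1, 26)), 4) = Add(Rational(-38, 13), 4) = Rational(14, 13) ≈ 1.0769)
Function('l')(B, m) = 0 (Function('l')(B, m) = Mul(Rational(-1, 4), Mul(m, Add(-4, 4))) = Mul(Rational(-1, 4), Mul(m, 0)) = Mul(Rational(-1, 4), 0) = 0)
Add(Mul(Function('l')(2, d), u), 107) = Add(Mul(0, Rational(14, 13)), 107) = Add(0, 107) = 107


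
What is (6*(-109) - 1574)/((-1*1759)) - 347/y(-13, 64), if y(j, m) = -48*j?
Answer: 779899/1097616 ≈ 0.71054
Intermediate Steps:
(6*(-109) - 1574)/((-1*1759)) - 347/y(-13, 64) = (6*(-109) - 1574)/((-1*1759)) - 347/((-48*(-13))) = (-654 - 1574)/(-1759) - 347/624 = -2228*(-1/1759) - 347*1/624 = 2228/1759 - 347/624 = 779899/1097616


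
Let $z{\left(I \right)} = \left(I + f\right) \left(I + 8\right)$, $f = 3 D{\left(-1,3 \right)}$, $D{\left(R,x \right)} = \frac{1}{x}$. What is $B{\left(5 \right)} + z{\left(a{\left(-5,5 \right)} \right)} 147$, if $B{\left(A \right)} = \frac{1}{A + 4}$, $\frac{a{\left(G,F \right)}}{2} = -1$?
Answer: $- \frac{7937}{9} \approx -881.89$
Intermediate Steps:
$a{\left(G,F \right)} = -2$ ($a{\left(G,F \right)} = 2 \left(-1\right) = -2$)
$f = 1$ ($f = \frac{3}{3} = 3 \cdot \frac{1}{3} = 1$)
$B{\left(A \right)} = \frac{1}{4 + A}$
$z{\left(I \right)} = \left(1 + I\right) \left(8 + I\right)$ ($z{\left(I \right)} = \left(I + 1\right) \left(I + 8\right) = \left(1 + I\right) \left(8 + I\right)$)
$B{\left(5 \right)} + z{\left(a{\left(-5,5 \right)} \right)} 147 = \frac{1}{4 + 5} + \left(8 + \left(-2\right)^{2} + 9 \left(-2\right)\right) 147 = \frac{1}{9} + \left(8 + 4 - 18\right) 147 = \frac{1}{9} - 882 = - \frac{7937}{9}$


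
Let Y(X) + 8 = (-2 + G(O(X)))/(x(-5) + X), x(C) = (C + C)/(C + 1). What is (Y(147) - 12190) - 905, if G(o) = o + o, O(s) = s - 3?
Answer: -301325/23 ≈ -13101.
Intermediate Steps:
x(C) = 2*C/(1 + C) (x(C) = (2*C)/(1 + C) = 2*C/(1 + C))
O(s) = -3 + s
G(o) = 2*o
Y(X) = -8 + (-8 + 2*X)/(5/2 + X) (Y(X) = -8 + (-2 + 2*(-3 + X))/(2*(-5)/(1 - 5) + X) = -8 + (-2 + (-6 + 2*X))/(2*(-5)/(-4) + X) = -8 + (-8 + 2*X)/(2*(-5)*(-¼) + X) = -8 + (-8 + 2*X)/(5/2 + X))
(Y(147) - 12190) - 905 = (4*(-14 - 3*147)/(5 + 2*147) - 12190) - 905 = (4*(-14 - 441)/(5 + 294) - 12190) - 905 = (4*(-455)/299 - 12190) - 905 = (4*(1/299)*(-455) - 12190) - 905 = (-140/23 - 12190) - 905 = -280510/23 - 905 = -301325/23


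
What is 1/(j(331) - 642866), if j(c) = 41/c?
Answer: -331/212788605 ≈ -1.5555e-6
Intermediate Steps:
1/(j(331) - 642866) = 1/(41/331 - 642866) = 1/(-212788605/331) = -331/212788605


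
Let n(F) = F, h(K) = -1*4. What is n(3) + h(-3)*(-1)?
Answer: 7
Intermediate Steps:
h(K) = -4
n(3) + h(-3)*(-1) = 3 - 4*(-1) = 3 + 4 = 7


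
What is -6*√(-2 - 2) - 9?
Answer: -9 - 12*I ≈ -9.0 - 12.0*I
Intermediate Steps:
-6*√(-2 - 2) - 9 = -12*I - 9 = -9 - 12*I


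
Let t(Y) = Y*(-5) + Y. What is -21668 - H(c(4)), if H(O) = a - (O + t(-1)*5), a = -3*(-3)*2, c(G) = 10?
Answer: -21656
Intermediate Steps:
t(Y) = -4*Y (t(Y) = -5*Y + Y = -4*Y)
a = 18 (a = 9*2 = 18)
H(O) = -2 - O (H(O) = 18 - (O - 4*(-1)*5) = 18 - (O + 4*5) = 18 - (O + 20) = 18 - (20 + O) = 18 + (-20 - O) = -2 - O)
-21668 - H(c(4)) = -21668 - (-2 - 1*10) = -21668 - (-2 - 10) = -21668 - 1*(-12) = -21668 + 12 = -21656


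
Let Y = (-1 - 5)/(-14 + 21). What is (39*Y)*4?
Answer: -936/7 ≈ -133.71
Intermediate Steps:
Y = -6/7 ≈ -0.85714
(39*Y)*4 = (39*(-6/7))*4 = -234/7*4 = -936/7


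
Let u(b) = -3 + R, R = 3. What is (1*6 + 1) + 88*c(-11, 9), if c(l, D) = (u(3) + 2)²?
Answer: 359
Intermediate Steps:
u(b) = 0 (u(b) = -3 + 3 = 0)
c(l, D) = 4 (c(l, D) = (0 + 2)² = 2² = 4)
(1*6 + 1) + 88*c(-11, 9) = (1*6 + 1) + 88*4 = (6 + 1) + 352 = 7 + 352 = 359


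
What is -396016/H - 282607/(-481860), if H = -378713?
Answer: 297851214551/182486646180 ≈ 1.6322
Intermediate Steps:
-396016/H - 282607/(-481860) = -396016/(-378713) - 282607/(-481860) = -396016*(-1/378713) - 282607*(-1/481860) = 396016/378713 + 282607/481860 = 297851214551/182486646180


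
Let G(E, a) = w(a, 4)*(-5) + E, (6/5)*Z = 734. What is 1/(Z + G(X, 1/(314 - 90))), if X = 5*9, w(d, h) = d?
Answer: 672/441265 ≈ 0.0015229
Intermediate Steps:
Z = 1835/3 (Z = (⅚)*734 = 1835/3 ≈ 611.67)
X = 45
G(E, a) = E - 5*a (G(E, a) = a*(-5) + E = -5*a + E = E - 5*a)
1/(Z + G(X, 1/(314 - 90))) = 1/(1835/3 + (45 - 5/(314 - 90))) = 1/(1835/3 + (45 - 5/224)) = 1/(1835/3 + 10075/224) = 1/(441265/672) = 672/441265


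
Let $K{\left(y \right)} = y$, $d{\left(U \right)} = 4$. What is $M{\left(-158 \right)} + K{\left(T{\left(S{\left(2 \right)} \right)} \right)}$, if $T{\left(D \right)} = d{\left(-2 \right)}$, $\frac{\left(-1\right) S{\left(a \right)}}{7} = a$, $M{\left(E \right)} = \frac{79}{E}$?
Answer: $\frac{7}{2} \approx 3.5$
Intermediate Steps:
$S{\left(a \right)} = - 7 a$
$T{\left(D \right)} = 4$
$M{\left(-158 \right)} + K{\left(T{\left(S{\left(2 \right)} \right)} \right)} = \frac{79}{-158} + 4 = 79 \left(- \frac{1}{158}\right) + 4 = - \frac{1}{2} + 4 = \frac{7}{2}$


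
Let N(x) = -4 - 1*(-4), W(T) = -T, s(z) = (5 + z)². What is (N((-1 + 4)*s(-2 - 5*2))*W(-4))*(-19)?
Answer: 0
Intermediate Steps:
N(x) = 0 (N(x) = -4 + 4 = 0)
(N((-1 + 4)*s(-2 - 5*2))*W(-4))*(-19) = (0*(-1*(-4)))*(-19) = (0*4)*(-19) = 0*(-19) = 0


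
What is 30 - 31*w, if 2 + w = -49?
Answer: 1611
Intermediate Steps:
w = -51 (w = -2 - 49 = -51)
30 - 31*w = 30 - 31*(-51) = 30 + 1581 = 1611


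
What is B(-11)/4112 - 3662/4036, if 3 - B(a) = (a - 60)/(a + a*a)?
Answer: -413694351/456390880 ≈ -0.90645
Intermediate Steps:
B(a) = 3 - (-60 + a)/(a + a²) (B(a) = 3 - (a - 60)/(a + a*a) = 3 - (-60 + a)/(a + a²))
B(-11)/4112 - 3662/4036 = ((60 + 2*(-11) + 3*(-11)²)/((-11)*(1 - 11)))/4112 - 3662/4036 = -1/11*(60 - 22 + 3*121)/(-10)*(1/4112) - 3662*1/4036 = -1/11*(-⅒)*(60 - 22 + 363)*(1/4112) - 1831/2018 = -1/11*(-⅒)*401*(1/4112) - 1831/2018 = (401/110)*(1/4112) - 1831/2018 = 401/452320 - 1831/2018 = -413694351/456390880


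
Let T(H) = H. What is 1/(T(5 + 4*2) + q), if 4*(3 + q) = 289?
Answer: 4/329 ≈ 0.012158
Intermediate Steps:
q = 277/4 (q = -3 + (1/4)*289 = -3 + 289/4 = 277/4 ≈ 69.250)
1/(T(5 + 4*2) + q) = 1/((5 + 4*2) + 277/4) = 1/((5 + 8) + 277/4) = 1/(13 + 277/4) = 1/(329/4) = 4/329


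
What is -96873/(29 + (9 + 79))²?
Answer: -32291/4563 ≈ -7.0767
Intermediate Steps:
-96873/(29 + (9 + 79))² = -96873/(29 + 88)² = -96873/(117²) = -96873/13689 = -96873*1/13689 = -32291/4563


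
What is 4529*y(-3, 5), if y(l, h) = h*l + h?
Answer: -45290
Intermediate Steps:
y(l, h) = h + h*l
4529*y(-3, 5) = 4529*(5*(1 - 3)) = 4529*(5*(-2)) = 4529*(-10) = -45290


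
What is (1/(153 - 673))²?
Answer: 1/270400 ≈ 3.6982e-6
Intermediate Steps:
(1/(153 - 673))² = (1/(-520))² = (-1/520)² = 1/270400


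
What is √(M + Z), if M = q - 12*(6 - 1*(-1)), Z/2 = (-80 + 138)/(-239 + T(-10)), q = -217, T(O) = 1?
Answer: I*√4269363/119 ≈ 17.363*I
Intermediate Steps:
Z = -58/119 (Z = 2*((-80 + 138)/(-239 + 1)) = 2*(58/(-238)) = 2*(58*(-1/238)) = 2*(-29/119) = -58/119 ≈ -0.48739)
M = -301 (M = -217 - 12*(6 - 1*(-1)) = -217 - 12*(6 + 1) = -217 - 12*7 = -217 - 84 = -301)
√(M + Z) = √(-301 - 58/119) = √(-35877/119) = I*√4269363/119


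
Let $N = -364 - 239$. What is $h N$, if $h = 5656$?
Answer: $-3410568$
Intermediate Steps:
$N = -603$
$h N = 5656 \left(-603\right) = -3410568$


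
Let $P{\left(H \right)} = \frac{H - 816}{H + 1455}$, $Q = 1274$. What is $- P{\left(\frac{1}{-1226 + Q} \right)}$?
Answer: $\frac{39167}{69841} \approx 0.5608$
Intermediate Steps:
$P{\left(H \right)} = \frac{-816 + H}{1455 + H}$
$- P{\left(\frac{1}{-1226 + Q} \right)} = - \frac{-816 + \frac{1}{-1226 + 1274}}{1455 + \frac{1}{-1226 + 1274}} = - \frac{-816 + \frac{1}{48}}{1455 + \frac{1}{48}} = - \frac{-39167}{\frac{69841}{48} \cdot 48} = - \frac{48 \left(-39167\right)}{69841 \cdot 48} = \left(-1\right) \left(- \frac{39167}{69841}\right) = \frac{39167}{69841}$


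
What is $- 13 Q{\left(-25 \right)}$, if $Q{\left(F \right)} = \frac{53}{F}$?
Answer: $\frac{689}{25} \approx 27.56$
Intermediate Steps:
$- 13 Q{\left(-25 \right)} = - 13 \frac{53}{-25} = - 13 \cdot 53 \left(- \frac{1}{25}\right) = \left(-13\right) \left(- \frac{53}{25}\right) = \frac{689}{25}$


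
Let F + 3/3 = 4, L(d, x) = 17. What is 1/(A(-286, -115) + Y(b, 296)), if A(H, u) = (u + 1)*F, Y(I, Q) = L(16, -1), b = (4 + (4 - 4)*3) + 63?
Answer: -1/325 ≈ -0.0030769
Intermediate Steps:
F = 3 (F = -1 + 4 = 3)
b = 67 (b = (4 + 0*3) + 63 = (4 + 0) + 63 = 4 + 63 = 67)
Y(I, Q) = 17
A(H, u) = 3 + 3*u (A(H, u) = (u + 1)*3 = (1 + u)*3 = 3 + 3*u)
1/(A(-286, -115) + Y(b, 296)) = 1/((3 + 3*(-115)) + 17) = 1/((3 - 345) + 17) = 1/(-342 + 17) = 1/(-325) = -1/325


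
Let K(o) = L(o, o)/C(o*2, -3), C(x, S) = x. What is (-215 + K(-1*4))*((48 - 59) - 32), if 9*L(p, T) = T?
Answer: 166367/18 ≈ 9242.6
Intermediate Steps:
L(p, T) = T/9
K(o) = 1/18 (K(o) = (o/9)/((o*2)) = (o/9)/((2*o)) = (o/9)*(1/(2*o)) = 1/18)
(-215 + K(-1*4))*((48 - 59) - 32) = (-215 + 1/18)*((48 - 59) - 32) = -3869*(-11 - 32)/18 = -3869/18*(-43) = 166367/18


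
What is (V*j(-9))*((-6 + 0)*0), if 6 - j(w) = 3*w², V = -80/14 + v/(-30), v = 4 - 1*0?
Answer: 0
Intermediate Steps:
v = 4 (v = 4 + 0 = 4)
V = -614/105 (V = -80/14 + 4/(-30) = -80*1/14 + 4*(-1/30) = -40/7 - 2/15 = -614/105 ≈ -5.8476)
j(w) = 6 - 3*w²
(V*j(-9))*((-6 + 0)*0) = (-614*(6 - 3*(-9)²)/105)*((-6 + 0)*0) = (-614*(6 - 3*81)/105)*(-6*0) = -614*(6 - 243)/105*0 = -614/105*(-237)*0 = (48506/35)*0 = 0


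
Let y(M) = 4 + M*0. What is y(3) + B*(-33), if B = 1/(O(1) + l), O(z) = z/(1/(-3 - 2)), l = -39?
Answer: 19/4 ≈ 4.7500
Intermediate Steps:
O(z) = -5*z (O(z) = z/(1/(-5)) = z/(-1/5) = z*(-5) = -5*z)
y(M) = 4 (y(M) = 4 + 0 = 4)
B = -1/44 (B = 1/(-5*1 - 39) = 1/(-5 - 39) = 1/(-44) = -1/44 ≈ -0.022727)
y(3) + B*(-33) = 4 - 1/44*(-33) = 4 + 3/4 = 19/4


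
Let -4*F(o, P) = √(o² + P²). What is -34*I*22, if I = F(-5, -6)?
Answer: 187*√61 ≈ 1460.5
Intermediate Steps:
F(o, P) = -√(P² + o²)/4 (F(o, P) = -√(o² + P²)/4 = -√(P² + o²)/4)
I = -√61/4 (I = -√((-6)² + (-5)²)/4 = -√(36 + 25)/4 = -√61/4 ≈ -1.9526)
-34*I*22 = -(-17)*√61/2*22 = (17*√61/2)*22 = 187*√61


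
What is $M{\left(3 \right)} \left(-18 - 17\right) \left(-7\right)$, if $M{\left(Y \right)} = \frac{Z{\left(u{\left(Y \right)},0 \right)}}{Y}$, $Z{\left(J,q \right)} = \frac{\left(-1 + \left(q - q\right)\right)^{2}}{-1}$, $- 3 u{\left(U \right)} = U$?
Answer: $- \frac{245}{3} \approx -81.667$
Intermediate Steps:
$u{\left(U \right)} = - \frac{U}{3}$
$Z{\left(J,q \right)} = -1$ ($Z{\left(J,q \right)} = \left(-1 + 0\right)^{2} \left(-1\right) = \left(-1\right)^{2} \left(-1\right) = 1 \left(-1\right) = -1$)
$M{\left(Y \right)} = - \frac{1}{Y}$
$M{\left(3 \right)} \left(-18 - 17\right) \left(-7\right) = - \frac{1}{3} \left(-18 - 17\right) \left(-7\right) = \left(-1\right) \frac{1}{3} \left(-18 - 17\right) \left(-7\right) = \left(- \frac{1}{3}\right) \left(-35\right) \left(-7\right) = \frac{35}{3} \left(-7\right) = - \frac{245}{3}$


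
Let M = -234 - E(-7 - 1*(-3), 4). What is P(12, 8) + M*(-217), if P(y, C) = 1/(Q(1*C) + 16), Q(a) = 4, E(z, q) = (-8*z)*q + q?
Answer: 1588441/20 ≈ 79422.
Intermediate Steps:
E(z, q) = q - 8*q*z (E(z, q) = -8*q*z + q = q - 8*q*z)
M = -366 (M = -234 - 4*(1 - 8*(-7 - 1*(-3))) = -234 - 4*(1 - 8*(-7 + 3)) = -234 - 4*(1 - 8*(-4)) = -234 - 4*(1 + 32) = -234 - 4*33 = -234 - 1*132 = -234 - 132 = -366)
P(y, C) = 1/20 (P(y, C) = 1/(4 + 16) = 1/20)
P(12, 8) + M*(-217) = 1/20 - 366*(-217) = 1/20 + 79422 = 1588441/20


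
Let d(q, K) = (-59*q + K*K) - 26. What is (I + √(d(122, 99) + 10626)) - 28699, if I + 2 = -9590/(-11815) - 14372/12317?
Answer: -835354979801/29105071 + 9*√163 ≈ -28586.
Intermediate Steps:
d(q, K) = -26 + K² - 59*q (d(q, K) = (-59*q + K²) - 26 = (K² - 59*q) - 26 = -26 + K² - 59*q)
I = -68547172/29105071 (I = -2 + (-9590/(-11815) - 14372/12317) = -2 + (-9590*(-1/11815) - 14372*1/12317) = -2 + (1918/2363 - 14372/12317) = -2 - 10337030/29105071 = -68547172/29105071 ≈ -2.3552)
(I + √(d(122, 99) + 10626)) - 28699 = (-68547172/29105071 + √((-26 + 99² - 59*122) + 10626)) - 28699 = (-68547172/29105071 + √((-26 + 9801 - 7198) + 10626)) - 28699 = (-68547172/29105071 + √(2577 + 10626)) - 28699 = (-68547172/29105071 + √13203) - 28699 = (-68547172/29105071 + 9*√163) - 28699 = -835354979801/29105071 + 9*√163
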